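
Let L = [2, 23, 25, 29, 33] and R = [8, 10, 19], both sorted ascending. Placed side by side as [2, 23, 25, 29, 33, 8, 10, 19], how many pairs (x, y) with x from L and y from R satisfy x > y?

12

Take each right-half value and tally the left-half values above it:
r = 8: 23, 25, 29, 33 → 4
r = 10: 23, 25, 29, 33 → 4
r = 19: 23, 25, 29, 33 → 4
Cross-inversions: 4 + 4 + 4 = 12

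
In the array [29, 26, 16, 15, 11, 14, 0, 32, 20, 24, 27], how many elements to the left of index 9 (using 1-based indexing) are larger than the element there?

3

The element at index 9 is 20.
Elements before it: 29, 26, 16, 15, 11, 14, 0, 32
Those larger than 20: 29, 26, 32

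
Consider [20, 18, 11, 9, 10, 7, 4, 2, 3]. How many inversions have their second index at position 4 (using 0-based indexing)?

3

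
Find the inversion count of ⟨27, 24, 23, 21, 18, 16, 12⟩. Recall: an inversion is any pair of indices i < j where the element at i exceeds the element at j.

21

Count, for each position, how many later elements it exceeds:
27: 6
24: 5
23: 4
21: 3
18: 2
16: 1
12: 0
Sum: 6 + 5 + 4 + 3 + 2 + 1 + 0 = 21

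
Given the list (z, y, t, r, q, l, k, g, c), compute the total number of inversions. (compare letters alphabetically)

Inversions: 36

Sweep left to right; for each value list the smaller values that follow it:
z: 8
y: 7
t: 6
r: 5
q: 4
l: 3
k: 2
g: 1
c: 0
Sum: 8 + 7 + 6 + 5 + 4 + 3 + 2 + 1 + 0 = 36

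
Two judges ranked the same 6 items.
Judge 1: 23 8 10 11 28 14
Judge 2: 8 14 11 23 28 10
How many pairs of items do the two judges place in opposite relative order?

Assign each item its position (1..6) in the first ordering, then rewrite the second ordering as that position sequence:
positions: 23→1, 8→2, 10→3, 11→4, 28→5, 14→6
second ordering as positions: [2, 6, 4, 1, 5, 3]
Discordant pairs = inversions in this position sequence.
2: 1 → 1
6: 4, 1, 5, 3 → 4
4: 1, 3 → 2
1: 0
5: 3 → 1
3: 0
Total: 1 + 4 + 2 + 0 + 1 + 0 = 8

8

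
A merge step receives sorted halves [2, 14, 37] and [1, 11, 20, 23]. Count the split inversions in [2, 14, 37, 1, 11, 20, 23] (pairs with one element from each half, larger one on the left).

Take each right-half value and tally the left-half values above it:
r = 1: 2, 14, 37 → 3
r = 11: 14, 37 → 2
r = 20: 37 → 1
r = 23: 37 → 1
Cross-inversions: 3 + 2 + 1 + 1 = 7

7 cross-inversions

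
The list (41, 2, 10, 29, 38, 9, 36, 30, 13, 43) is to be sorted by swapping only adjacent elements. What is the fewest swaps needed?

18

Each adjacent swap fixes exactly one inversion, so the minimum swap count equals the number of inversions.
Count inversions — for each element, later elements that are smaller:
41: 2, 10, 29, 38, 9, 36, 30, 13 → 8
2: none → 0
10: 9 → 1
29: 9, 13 → 2
38: 9, 36, 30, 13 → 4
9: none → 0
36: 30, 13 → 2
30: 13 → 1
13: none → 0
43: none → 0
Total inversions: 8 + 0 + 1 + 2 + 4 + 0 + 2 + 1 + 0 + 0 = 18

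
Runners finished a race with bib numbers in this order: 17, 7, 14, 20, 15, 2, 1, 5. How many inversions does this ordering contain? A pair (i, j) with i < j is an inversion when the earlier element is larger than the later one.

Element-by-element contributions:
17: 6
7: 3
14: 3
20: 4
15: 3
2: 1
1: 0
5: 0
Sum: 6 + 3 + 3 + 4 + 3 + 1 + 0 + 0 = 20

20 out-of-order pairs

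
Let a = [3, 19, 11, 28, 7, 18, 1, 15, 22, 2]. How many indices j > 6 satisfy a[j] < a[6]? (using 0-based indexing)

0 such elements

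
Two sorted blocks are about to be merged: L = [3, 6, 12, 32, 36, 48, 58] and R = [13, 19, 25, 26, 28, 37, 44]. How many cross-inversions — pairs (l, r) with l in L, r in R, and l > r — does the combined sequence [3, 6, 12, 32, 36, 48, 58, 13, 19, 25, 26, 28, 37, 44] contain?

24 split inversions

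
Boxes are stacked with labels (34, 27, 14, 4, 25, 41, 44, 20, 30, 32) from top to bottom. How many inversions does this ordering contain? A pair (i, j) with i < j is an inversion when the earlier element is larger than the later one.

19

For each element, count later entries that are smaller:
34: 7
27: 4
14: 1
4: 0
25: 1
41: 3
44: 3
20: 0
30: 0
32: 0
Sum: 7 + 4 + 1 + 0 + 1 + 3 + 3 + 0 + 0 + 0 = 19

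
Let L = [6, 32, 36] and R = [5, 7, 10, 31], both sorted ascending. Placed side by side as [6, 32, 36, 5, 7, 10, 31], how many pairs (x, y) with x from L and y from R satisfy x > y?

Split inversions: 9

Count, for every r in R, how many entries of L exceed r:
r = 5: 6, 32, 36 → 3
r = 7: 32, 36 → 2
r = 10: 32, 36 → 2
r = 31: 32, 36 → 2
Cross-inversions: 3 + 2 + 2 + 2 = 9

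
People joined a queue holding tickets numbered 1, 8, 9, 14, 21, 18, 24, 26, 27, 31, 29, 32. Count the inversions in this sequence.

2 inversions

Sweep left to right; for each value list the smaller values that follow it:
1: 0
8: 0
9: 0
14: 0
21: 1
18: 0
24: 0
26: 0
27: 0
31: 1
29: 0
32: 0
Sum: 0 + 0 + 0 + 0 + 1 + 0 + 0 + 0 + 0 + 1 + 0 + 0 = 2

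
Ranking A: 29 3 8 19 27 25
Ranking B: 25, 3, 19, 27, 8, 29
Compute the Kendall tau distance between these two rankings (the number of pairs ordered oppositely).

Assign each item its position (1..6) in the first ordering, then rewrite the second ordering as that position sequence:
positions: 29→1, 3→2, 8→3, 19→4, 27→5, 25→6
second ordering as positions: [6, 2, 4, 5, 3, 1]
Discordant pairs = inversions in this position sequence.
6: 2, 4, 5, 3, 1 → 5
2: 1 → 1
4: 3, 1 → 2
5: 3, 1 → 2
3: 1 → 1
1: 0
Total: 5 + 1 + 2 + 2 + 1 + 0 = 11

11 discordant pairs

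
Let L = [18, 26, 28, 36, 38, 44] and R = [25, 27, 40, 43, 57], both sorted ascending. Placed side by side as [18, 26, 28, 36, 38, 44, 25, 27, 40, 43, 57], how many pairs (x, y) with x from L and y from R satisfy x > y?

There are 11 cross-inversions.

Take each right-half value and tally the left-half values above it:
r = 25: 26, 28, 36, 38, 44 → 5
r = 27: 28, 36, 38, 44 → 4
r = 40: 44 → 1
r = 43: 44 → 1
r = 57: none → 0
Cross-inversions: 5 + 4 + 1 + 1 + 0 = 11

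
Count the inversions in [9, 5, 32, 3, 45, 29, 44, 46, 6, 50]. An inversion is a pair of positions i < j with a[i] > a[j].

Sweep left to right; for each value list the smaller values that follow it:
9: 3
5: 1
32: 3
3: 0
45: 3
29: 1
44: 1
46: 1
6: 0
50: 0
Sum: 3 + 1 + 3 + 0 + 3 + 1 + 1 + 1 + 0 + 0 = 13

There are 13 out-of-order pairs.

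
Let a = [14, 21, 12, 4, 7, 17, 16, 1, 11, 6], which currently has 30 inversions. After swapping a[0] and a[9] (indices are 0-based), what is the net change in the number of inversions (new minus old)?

-7

Positions 0 and 9 hold 14 and 6; after swapping, the array is [6, 21, 12, 4, 7, 17, 16, 1, 11, 14].
Count, for each position, how many later elements it exceeds:
6 → 4, 1 → 2
21 → 12, 4, 7, 17, 16, 1, 11, 14 → 8
12 → 4, 7, 1, 11 → 4
4 → 1 → 1
7 → 1 → 1
17 → 16, 1, 11, 14 → 4
16 → 1, 11, 14 → 3
1 → none → 0
11 → none → 0
14 → none → 0
Sum: 2 + 8 + 4 + 1 + 1 + 4 + 3 + 0 + 0 + 0 = 23
Change: 23 − 30 = -7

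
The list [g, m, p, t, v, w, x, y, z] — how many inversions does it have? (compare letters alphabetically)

0 inversions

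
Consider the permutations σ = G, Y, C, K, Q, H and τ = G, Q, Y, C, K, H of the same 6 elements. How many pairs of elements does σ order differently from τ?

Assign each item its position (1..6) in the first ordering, then rewrite the second ordering as that position sequence:
positions: G→1, Y→2, C→3, K→4, Q→5, H→6
second ordering as positions: [1, 5, 2, 3, 4, 6]
Discordant pairs = inversions in this position sequence.
1: 0
5: 2, 3, 4 → 3
2: 0
3: 0
4: 0
6: 0
Total: 0 + 3 + 0 + 0 + 0 + 0 = 3

3 discordant pairs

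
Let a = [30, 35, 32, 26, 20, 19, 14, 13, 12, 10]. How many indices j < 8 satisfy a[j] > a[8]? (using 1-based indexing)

7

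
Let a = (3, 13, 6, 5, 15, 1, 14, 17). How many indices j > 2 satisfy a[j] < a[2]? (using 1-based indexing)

The element at index 2 is 13.
Elements after it: 6, 5, 15, 1, 14, 17
Those smaller than 13: 6, 5, 1

3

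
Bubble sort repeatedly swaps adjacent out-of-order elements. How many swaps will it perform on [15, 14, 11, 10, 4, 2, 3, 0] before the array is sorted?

There are 27 adjacent swaps.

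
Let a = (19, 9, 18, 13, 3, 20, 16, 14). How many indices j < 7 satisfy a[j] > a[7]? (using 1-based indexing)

The element at index 7 is 16.
Elements before it: 19, 9, 18, 13, 3, 20
Those larger than 16: 19, 18, 20

3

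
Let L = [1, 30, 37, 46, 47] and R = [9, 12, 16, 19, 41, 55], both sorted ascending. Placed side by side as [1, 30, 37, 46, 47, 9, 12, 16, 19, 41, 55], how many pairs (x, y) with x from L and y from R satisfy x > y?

18 cross-inversions

For each element r of the right run, count left-run elements greater than r:
r = 9: 30, 37, 46, 47 → 4
r = 12: 30, 37, 46, 47 → 4
r = 16: 30, 37, 46, 47 → 4
r = 19: 30, 37, 46, 47 → 4
r = 41: 46, 47 → 2
r = 55: none → 0
Cross-inversions: 4 + 4 + 4 + 4 + 2 + 0 = 18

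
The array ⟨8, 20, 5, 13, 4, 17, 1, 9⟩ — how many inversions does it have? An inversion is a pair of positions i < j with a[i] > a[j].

For each element, count later entries that are smaller:
8: 3
20: 6
5: 2
13: 3
4: 1
17: 2
1: 0
9: 0
Sum: 3 + 6 + 2 + 3 + 1 + 2 + 0 + 0 = 17

There are 17 inversions.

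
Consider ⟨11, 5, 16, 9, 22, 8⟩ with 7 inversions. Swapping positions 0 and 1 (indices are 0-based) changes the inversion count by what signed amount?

-1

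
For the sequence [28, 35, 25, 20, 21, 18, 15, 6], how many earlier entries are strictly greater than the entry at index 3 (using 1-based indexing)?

The element at index 3 is 25.
Elements before it: 28, 35
Those larger than 25: 28, 35

2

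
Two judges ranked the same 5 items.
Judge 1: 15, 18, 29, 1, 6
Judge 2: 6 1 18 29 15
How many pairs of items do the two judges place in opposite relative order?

Discordant pairs: 9

Assign each item its position (1..5) in the first ordering, then rewrite the second ordering as that position sequence:
positions: 15→1, 18→2, 29→3, 1→4, 6→5
second ordering as positions: [5, 4, 2, 3, 1]
Discordant pairs = inversions in this position sequence.
5: 4, 2, 3, 1 → 4
4: 2, 3, 1 → 3
2: 1 → 1
3: 1 → 1
1: 0
Total: 4 + 3 + 1 + 1 + 0 = 9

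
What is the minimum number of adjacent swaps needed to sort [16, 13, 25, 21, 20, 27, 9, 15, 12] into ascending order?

Minimum adjacent swaps = number of inversions (each swap of adjacent out-of-order elements removes one inversion and no swap can remove more).
Count inversions — for each element, later elements that are smaller:
16: 13, 9, 15, 12 → 4
13: 9, 12 → 2
25: 21, 20, 9, 15, 12 → 5
21: 20, 9, 15, 12 → 4
20: 9, 15, 12 → 3
27: 9, 15, 12 → 3
9: none → 0
15: 12 → 1
12: none → 0
Total inversions: 4 + 2 + 5 + 4 + 3 + 3 + 0 + 1 + 0 = 22

There are 22 swaps.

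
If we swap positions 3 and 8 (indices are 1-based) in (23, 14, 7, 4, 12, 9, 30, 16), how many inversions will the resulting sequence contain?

There are 18 inversions.

Positions 3 and 8 hold 7 and 16; after swapping, the array is [23, 14, 16, 4, 12, 9, 30, 7].
Element-by-element contributions:
23 → 14, 16, 4, 12, 9, 7 → 6
14 → 4, 12, 9, 7 → 4
16 → 4, 12, 9, 7 → 4
4 → none → 0
12 → 9, 7 → 2
9 → 7 → 1
30 → 7 → 1
7 → none → 0
Sum: 6 + 4 + 4 + 0 + 2 + 1 + 1 + 0 = 18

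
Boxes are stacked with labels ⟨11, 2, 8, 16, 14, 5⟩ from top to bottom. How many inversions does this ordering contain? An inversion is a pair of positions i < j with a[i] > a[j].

Count, for each position, how many later elements it exceeds:
11: 3
2: 0
8: 1
16: 2
14: 1
5: 0
Sum: 3 + 0 + 1 + 2 + 1 + 0 = 7

7 out-of-order pairs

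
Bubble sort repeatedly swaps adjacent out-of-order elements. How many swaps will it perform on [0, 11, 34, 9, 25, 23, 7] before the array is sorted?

10 adjacent swaps

The minimum number of adjacent swaps to sort an array equals its inversion count, since every such swap removes exactly one inversion.
Count inversions — for each element, later elements that are smaller:
0: none → 0
11: 9, 7 → 2
34: 9, 25, 23, 7 → 4
9: 7 → 1
25: 23, 7 → 2
23: 7 → 1
7: none → 0
Total inversions: 0 + 2 + 4 + 1 + 2 + 1 + 0 = 10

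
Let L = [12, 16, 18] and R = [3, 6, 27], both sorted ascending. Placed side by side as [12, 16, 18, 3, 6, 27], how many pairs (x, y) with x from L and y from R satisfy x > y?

6 split inversions

Take each right-half value and tally the left-half values above it:
r = 3: 12, 16, 18 → 3
r = 6: 12, 16, 18 → 3
r = 27: none → 0
Cross-inversions: 3 + 3 + 0 = 6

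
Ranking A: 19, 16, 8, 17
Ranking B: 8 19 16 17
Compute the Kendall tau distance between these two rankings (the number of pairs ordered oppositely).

Assign each item its position (1..4) in the first ordering, then rewrite the second ordering as that position sequence:
positions: 19→1, 16→2, 8→3, 17→4
second ordering as positions: [3, 1, 2, 4]
Discordant pairs = inversions in this position sequence.
3: 1, 2 → 2
1: 0
2: 0
4: 0
Total: 2 + 0 + 0 + 0 = 2

2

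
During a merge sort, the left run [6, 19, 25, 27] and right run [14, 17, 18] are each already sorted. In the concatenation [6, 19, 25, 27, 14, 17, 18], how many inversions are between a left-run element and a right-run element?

Take each right-half value and tally the left-half values above it:
r = 14: 19, 25, 27 → 3
r = 17: 19, 25, 27 → 3
r = 18: 19, 25, 27 → 3
Cross-inversions: 3 + 3 + 3 = 9

9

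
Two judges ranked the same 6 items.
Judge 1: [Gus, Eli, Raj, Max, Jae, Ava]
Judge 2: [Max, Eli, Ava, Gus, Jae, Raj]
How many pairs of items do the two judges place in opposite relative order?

8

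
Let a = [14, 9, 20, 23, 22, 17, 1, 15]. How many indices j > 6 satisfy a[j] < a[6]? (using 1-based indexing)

2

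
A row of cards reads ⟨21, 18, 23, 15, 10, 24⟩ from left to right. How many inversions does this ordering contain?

Inversions: 8

Sweep left to right; for each value list the smaller values that follow it:
21 → 18, 15, 10 → 3
18 → 15, 10 → 2
23 → 15, 10 → 2
15 → 10 → 1
10 → none → 0
24 → none → 0
Sum: 3 + 2 + 2 + 1 + 0 + 0 = 8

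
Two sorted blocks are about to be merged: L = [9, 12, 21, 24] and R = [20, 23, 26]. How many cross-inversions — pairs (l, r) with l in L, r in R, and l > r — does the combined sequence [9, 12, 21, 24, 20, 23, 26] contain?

Count, for every r in R, how many entries of L exceed r:
r = 20: 21, 24 → 2
r = 23: 24 → 1
r = 26: none → 0
Cross-inversions: 2 + 1 + 0 = 3

3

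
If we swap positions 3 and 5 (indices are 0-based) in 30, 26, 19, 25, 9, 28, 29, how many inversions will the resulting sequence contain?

Positions 3 and 5 hold 25 and 28; after swapping, the array is [30, 26, 19, 28, 9, 25, 29].
Element-by-element contributions:
30 → 26, 19, 28, 9, 25, 29 → 6
26 → 19, 9, 25 → 3
19 → 9 → 1
28 → 9, 25 → 2
9 → none → 0
25 → none → 0
29 → none → 0
Sum: 6 + 3 + 1 + 2 + 0 + 0 + 0 = 12

12 inversions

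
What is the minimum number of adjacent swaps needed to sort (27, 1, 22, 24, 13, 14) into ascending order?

9 swaps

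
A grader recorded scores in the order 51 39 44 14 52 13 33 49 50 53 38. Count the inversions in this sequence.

25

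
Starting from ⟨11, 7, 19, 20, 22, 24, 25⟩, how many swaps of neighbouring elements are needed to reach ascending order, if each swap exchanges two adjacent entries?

1 swap

Minimum adjacent swaps = number of inversions (each swap of adjacent out-of-order elements removes one inversion and no swap can remove more).
Count inversions — for each element, later elements that are smaller:
11: 7 → 1
7: none → 0
19: none → 0
20: none → 0
22: none → 0
24: none → 0
25: none → 0
Total inversions: 1 + 0 + 0 + 0 + 0 + 0 + 0 = 1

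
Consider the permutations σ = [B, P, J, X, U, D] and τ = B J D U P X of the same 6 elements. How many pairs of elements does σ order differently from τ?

Assign each item its position (1..6) in the first ordering, then rewrite the second ordering as that position sequence:
positions: B→1, P→2, J→3, X→4, U→5, D→6
second ordering as positions: [1, 3, 6, 5, 2, 4]
Discordant pairs = inversions in this position sequence.
1: 0
3: 2 → 1
6: 5, 2, 4 → 3
5: 2, 4 → 2
2: 0
4: 0
Total: 0 + 1 + 3 + 2 + 0 + 0 = 6

6 discordant pairs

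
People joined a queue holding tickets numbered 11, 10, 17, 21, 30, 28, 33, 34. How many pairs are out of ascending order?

For each element, count later entries that are smaller:
11 → 10 → 1
10 → none → 0
17 → none → 0
21 → none → 0
30 → 28 → 1
28 → none → 0
33 → none → 0
34 → none → 0
Sum: 1 + 0 + 0 + 0 + 1 + 0 + 0 + 0 = 2

2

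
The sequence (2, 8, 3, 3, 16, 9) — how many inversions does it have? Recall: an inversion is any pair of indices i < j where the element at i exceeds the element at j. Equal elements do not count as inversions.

Count, for each position, how many later elements it exceeds:
2: 0
8: 2
3: 0
3: 0
16: 1
9: 0
Sum: 0 + 2 + 0 + 0 + 1 + 0 = 3

There are 3 inversions.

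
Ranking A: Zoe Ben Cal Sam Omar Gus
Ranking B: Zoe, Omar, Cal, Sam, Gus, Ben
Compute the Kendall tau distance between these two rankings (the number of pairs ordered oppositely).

6

Assign each item its position (1..6) in the first ordering, then rewrite the second ordering as that position sequence:
positions: Zoe→1, Ben→2, Cal→3, Sam→4, Omar→5, Gus→6
second ordering as positions: [1, 5, 3, 4, 6, 2]
Discordant pairs = inversions in this position sequence.
1: 0
5: 3, 4, 2 → 3
3: 2 → 1
4: 2 → 1
6: 2 → 1
2: 0
Total: 0 + 3 + 1 + 1 + 1 + 0 = 6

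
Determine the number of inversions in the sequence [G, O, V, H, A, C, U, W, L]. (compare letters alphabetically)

15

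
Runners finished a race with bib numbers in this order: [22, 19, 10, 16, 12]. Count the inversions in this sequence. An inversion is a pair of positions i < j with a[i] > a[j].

For each element, count later entries that are smaller:
22: 4
19: 3
10: 0
16: 1
12: 0
Sum: 4 + 3 + 0 + 1 + 0 = 8

8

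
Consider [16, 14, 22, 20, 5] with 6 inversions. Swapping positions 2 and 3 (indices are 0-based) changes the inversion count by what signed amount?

Positions 2 and 3 hold 22 and 20; after swapping, the array is [16, 14, 20, 22, 5].
Count, for each position, how many later elements it exceeds:
16: 2
14: 1
20: 1
22: 1
5: 0
Sum: 2 + 1 + 1 + 1 + 0 = 5
Change: 5 − 6 = -1

-1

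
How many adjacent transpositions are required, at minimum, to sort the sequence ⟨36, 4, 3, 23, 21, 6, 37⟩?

Minimum adjacent swaps = number of inversions (each swap of adjacent out-of-order elements removes one inversion and no swap can remove more).
Count inversions — for each element, later elements that are smaller:
36: 4, 3, 23, 21, 6 → 5
4: 3 → 1
3: none → 0
23: 21, 6 → 2
21: 6 → 1
6: none → 0
37: none → 0
Total inversions: 5 + 1 + 0 + 2 + 1 + 0 + 0 = 9

9 adjacent swaps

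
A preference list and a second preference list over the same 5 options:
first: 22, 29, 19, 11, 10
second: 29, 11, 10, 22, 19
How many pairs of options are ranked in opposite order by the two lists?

5 pairs

Assign each item its position (1..5) in the first ordering, then rewrite the second ordering as that position sequence:
positions: 22→1, 29→2, 19→3, 11→4, 10→5
second ordering as positions: [2, 4, 5, 1, 3]
Discordant pairs = inversions in this position sequence.
2: 1 → 1
4: 1, 3 → 2
5: 1, 3 → 2
1: 0
3: 0
Total: 1 + 2 + 2 + 0 + 0 = 5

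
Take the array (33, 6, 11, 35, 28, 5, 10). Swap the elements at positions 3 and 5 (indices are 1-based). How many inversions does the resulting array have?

14

Positions 3 and 5 hold 11 and 28; after swapping, the array is [33, 6, 28, 35, 11, 5, 10].
For each element, count later entries that are smaller:
33 → 6, 28, 11, 5, 10 → 5
6 → 5 → 1
28 → 11, 5, 10 → 3
35 → 11, 5, 10 → 3
11 → 5, 10 → 2
5 → none → 0
10 → none → 0
Sum: 5 + 1 + 3 + 3 + 2 + 0 + 0 = 14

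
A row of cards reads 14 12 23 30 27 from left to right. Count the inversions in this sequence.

For each element, count later entries that are smaller:
14: 1
12: 0
23: 0
30: 1
27: 0
Sum: 1 + 0 + 0 + 1 + 0 = 2

Out-of-order pairs: 2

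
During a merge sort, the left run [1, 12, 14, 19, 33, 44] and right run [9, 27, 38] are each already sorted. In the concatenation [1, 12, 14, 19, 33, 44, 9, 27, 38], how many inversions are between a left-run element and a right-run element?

Take each right-half value and tally the left-half values above it:
r = 9: 12, 14, 19, 33, 44 → 5
r = 27: 33, 44 → 2
r = 38: 44 → 1
Cross-inversions: 5 + 2 + 1 = 8

8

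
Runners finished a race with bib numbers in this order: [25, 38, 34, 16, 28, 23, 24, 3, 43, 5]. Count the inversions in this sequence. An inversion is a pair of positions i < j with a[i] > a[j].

Count, for each position, how many later elements it exceeds:
25: 5
38: 7
34: 6
16: 2
28: 4
23: 2
24: 2
3: 0
43: 1
5: 0
Sum: 5 + 7 + 6 + 2 + 4 + 2 + 2 + 0 + 1 + 0 = 29

29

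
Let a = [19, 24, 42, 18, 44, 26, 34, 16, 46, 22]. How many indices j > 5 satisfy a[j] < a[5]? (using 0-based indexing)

The element at index 5 is 26.
Elements after it: 34, 16, 46, 22
Those smaller than 26: 16, 22

2 such elements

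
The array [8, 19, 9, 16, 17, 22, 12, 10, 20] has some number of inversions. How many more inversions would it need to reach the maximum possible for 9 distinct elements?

Maximum inversions for 9 distinct elements is C(9, 2) = 9·8/2 = 36.
Current inversions — for each element, count later smaller elements:
8: 0
19: 5
9: 0
16: 2
17: 2
22: 3
12: 1
10: 0
20: 0
Current total: 0 + 5 + 0 + 2 + 2 + 3 + 1 + 0 + 0 = 13
Shortfall: 36 − 13 = 23

23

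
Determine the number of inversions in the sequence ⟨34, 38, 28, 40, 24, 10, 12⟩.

16

Element-by-element contributions:
34: 4
38: 4
28: 3
40: 3
24: 2
10: 0
12: 0
Sum: 4 + 4 + 3 + 3 + 2 + 0 + 0 = 16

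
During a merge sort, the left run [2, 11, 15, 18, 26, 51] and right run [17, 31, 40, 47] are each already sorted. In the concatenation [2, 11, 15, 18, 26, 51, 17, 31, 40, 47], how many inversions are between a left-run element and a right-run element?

There are 6 cross-inversions.

Take each right-half value and tally the left-half values above it:
r = 17: 18, 26, 51 → 3
r = 31: 51 → 1
r = 40: 51 → 1
r = 47: 51 → 1
Cross-inversions: 3 + 1 + 1 + 1 = 6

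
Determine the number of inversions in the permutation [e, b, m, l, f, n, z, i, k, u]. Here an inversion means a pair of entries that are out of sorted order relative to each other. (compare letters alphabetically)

13 inversions

For each element, count later entries that are smaller:
e → b → 1
b → none → 0
m → l, f, i, k → 4
l → f, i, k → 3
f → none → 0
n → i, k → 2
z → i, k, u → 3
i → none → 0
k → none → 0
u → none → 0
Sum: 1 + 0 + 4 + 3 + 0 + 2 + 3 + 0 + 0 + 0 = 13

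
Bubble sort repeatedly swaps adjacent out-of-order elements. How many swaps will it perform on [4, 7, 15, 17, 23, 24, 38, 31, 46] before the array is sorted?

1 swap

The minimum number of adjacent swaps to sort an array equals its inversion count, since every such swap removes exactly one inversion.
Count inversions — for each element, later elements that are smaller:
4: none → 0
7: none → 0
15: none → 0
17: none → 0
23: none → 0
24: none → 0
38: 31 → 1
31: none → 0
46: none → 0
Total inversions: 0 + 0 + 0 + 0 + 0 + 0 + 1 + 0 + 0 = 1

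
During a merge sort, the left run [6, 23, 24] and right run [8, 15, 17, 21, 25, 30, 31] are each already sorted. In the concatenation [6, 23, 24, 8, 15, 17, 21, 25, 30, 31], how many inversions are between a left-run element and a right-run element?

8 cross-inversions

Count, for every r in R, how many entries of L exceed r:
r = 8: 23, 24 → 2
r = 15: 23, 24 → 2
r = 17: 23, 24 → 2
r = 21: 23, 24 → 2
r = 25: none → 0
r = 30: none → 0
r = 31: none → 0
Cross-inversions: 2 + 2 + 2 + 2 + 0 + 0 + 0 = 8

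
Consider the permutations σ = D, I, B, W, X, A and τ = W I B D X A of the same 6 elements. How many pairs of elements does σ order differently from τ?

5 discordant pairs

Assign each item its position (1..6) in the first ordering, then rewrite the second ordering as that position sequence:
positions: D→1, I→2, B→3, W→4, X→5, A→6
second ordering as positions: [4, 2, 3, 1, 5, 6]
Discordant pairs = inversions in this position sequence.
4: 2, 3, 1 → 3
2: 1 → 1
3: 1 → 1
1: 0
5: 0
6: 0
Total: 3 + 1 + 1 + 0 + 0 + 0 = 5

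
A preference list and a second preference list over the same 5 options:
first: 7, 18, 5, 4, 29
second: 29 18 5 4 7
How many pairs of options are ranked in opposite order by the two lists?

7

Assign each item its position (1..5) in the first ordering, then rewrite the second ordering as that position sequence:
positions: 7→1, 18→2, 5→3, 4→4, 29→5
second ordering as positions: [5, 2, 3, 4, 1]
Discordant pairs = inversions in this position sequence.
5: 2, 3, 4, 1 → 4
2: 1 → 1
3: 1 → 1
4: 1 → 1
1: 0
Total: 4 + 1 + 1 + 1 + 0 = 7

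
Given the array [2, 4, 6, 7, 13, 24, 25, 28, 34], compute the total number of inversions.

0 inversions

Sweep left to right; for each value list the smaller values that follow it:
2 → none → 0
4 → none → 0
6 → none → 0
7 → none → 0
13 → none → 0
24 → none → 0
25 → none → 0
28 → none → 0
34 → none → 0
Sum: 0 + 0 + 0 + 0 + 0 + 0 + 0 + 0 + 0 = 0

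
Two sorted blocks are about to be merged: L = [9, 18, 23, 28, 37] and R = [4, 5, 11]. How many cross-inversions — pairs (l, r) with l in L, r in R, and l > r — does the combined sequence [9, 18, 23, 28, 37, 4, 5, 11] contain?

There are 14 split inversions.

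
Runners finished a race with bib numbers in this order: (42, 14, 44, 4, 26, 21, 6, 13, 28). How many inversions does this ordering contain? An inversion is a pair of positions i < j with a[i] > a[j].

Element-by-element contributions:
42 → 14, 4, 26, 21, 6, 13, 28 → 7
14 → 4, 6, 13 → 3
44 → 4, 26, 21, 6, 13, 28 → 6
4 → none → 0
26 → 21, 6, 13 → 3
21 → 6, 13 → 2
6 → none → 0
13 → none → 0
28 → none → 0
Sum: 7 + 3 + 6 + 0 + 3 + 2 + 0 + 0 + 0 = 21

21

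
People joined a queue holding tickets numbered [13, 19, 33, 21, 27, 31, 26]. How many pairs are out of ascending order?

6

Out-of-order index pairs (0-indexed):
(2,3): 33 > 21
(2,4): 33 > 27
(2,5): 33 > 31
(2,6): 33 > 26
(4,6): 27 > 26
(5,6): 31 > 26
That's 6 pairs.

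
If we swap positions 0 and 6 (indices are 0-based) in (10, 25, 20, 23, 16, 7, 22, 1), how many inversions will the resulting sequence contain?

There are 24 inversions.

Positions 0 and 6 hold 10 and 22; after swapping, the array is [22, 25, 20, 23, 16, 7, 10, 1].
Count, for each position, how many later elements it exceeds:
22 → 20, 16, 7, 10, 1 → 5
25 → 20, 23, 16, 7, 10, 1 → 6
20 → 16, 7, 10, 1 → 4
23 → 16, 7, 10, 1 → 4
16 → 7, 10, 1 → 3
7 → 1 → 1
10 → 1 → 1
1 → none → 0
Sum: 5 + 6 + 4 + 4 + 3 + 1 + 1 + 0 = 24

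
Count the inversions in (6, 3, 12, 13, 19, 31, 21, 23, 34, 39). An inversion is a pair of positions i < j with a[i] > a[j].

For each element, count later entries that are smaller:
6: 1
3: 0
12: 0
13: 0
19: 0
31: 2
21: 0
23: 0
34: 0
39: 0
Sum: 1 + 0 + 0 + 0 + 0 + 2 + 0 + 0 + 0 + 0 = 3

3 inversions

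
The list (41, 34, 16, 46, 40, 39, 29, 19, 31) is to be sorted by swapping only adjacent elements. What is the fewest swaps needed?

Swaps: 24

Each adjacent swap fixes exactly one inversion, so the minimum swap count equals the number of inversions.
Count inversions — for each element, later elements that are smaller:
41: 34, 16, 40, 39, 29, 19, 31 → 7
34: 16, 29, 19, 31 → 4
16: none → 0
46: 40, 39, 29, 19, 31 → 5
40: 39, 29, 19, 31 → 4
39: 29, 19, 31 → 3
29: 19 → 1
19: none → 0
31: none → 0
Total inversions: 7 + 4 + 0 + 5 + 4 + 3 + 1 + 0 + 0 = 24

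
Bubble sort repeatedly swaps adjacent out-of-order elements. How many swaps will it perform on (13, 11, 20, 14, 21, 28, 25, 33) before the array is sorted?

There are 3 adjacent swaps.

Minimum adjacent swaps = number of inversions (each swap of adjacent out-of-order elements removes one inversion and no swap can remove more).
Count inversions — for each element, later elements that are smaller:
13: 11 → 1
11: none → 0
20: 14 → 1
14: none → 0
21: none → 0
28: 25 → 1
25: none → 0
33: none → 0
Total inversions: 1 + 0 + 1 + 0 + 0 + 1 + 0 + 0 = 3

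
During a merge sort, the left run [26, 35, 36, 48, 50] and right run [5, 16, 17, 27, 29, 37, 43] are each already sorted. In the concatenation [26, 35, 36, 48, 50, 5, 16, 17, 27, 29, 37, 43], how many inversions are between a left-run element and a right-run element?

27

Count, for every r in R, how many entries of L exceed r:
r = 5: 26, 35, 36, 48, 50 → 5
r = 16: 26, 35, 36, 48, 50 → 5
r = 17: 26, 35, 36, 48, 50 → 5
r = 27: 35, 36, 48, 50 → 4
r = 29: 35, 36, 48, 50 → 4
r = 37: 48, 50 → 2
r = 43: 48, 50 → 2
Cross-inversions: 5 + 5 + 5 + 4 + 4 + 2 + 2 = 27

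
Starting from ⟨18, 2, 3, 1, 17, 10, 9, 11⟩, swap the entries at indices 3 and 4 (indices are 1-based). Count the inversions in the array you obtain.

12 inversions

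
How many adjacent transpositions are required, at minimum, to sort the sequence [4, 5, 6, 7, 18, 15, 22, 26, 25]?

Minimum adjacent swaps = number of inversions (each swap of adjacent out-of-order elements removes one inversion and no swap can remove more).
Count inversions — for each element, later elements that are smaller:
4: none → 0
5: none → 0
6: none → 0
7: none → 0
18: 15 → 1
15: none → 0
22: none → 0
26: 25 → 1
25: none → 0
Total inversions: 0 + 0 + 0 + 0 + 1 + 0 + 0 + 1 + 0 = 2

2 swaps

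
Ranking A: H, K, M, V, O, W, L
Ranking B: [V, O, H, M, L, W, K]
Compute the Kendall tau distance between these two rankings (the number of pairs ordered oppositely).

Assign each item its position (1..7) in the first ordering, then rewrite the second ordering as that position sequence:
positions: H→1, K→2, M→3, V→4, O→5, W→6, L→7
second ordering as positions: [4, 5, 1, 3, 7, 6, 2]
Discordant pairs = inversions in this position sequence.
4: 1, 3, 2 → 3
5: 1, 3, 2 → 3
1: 0
3: 2 → 1
7: 6, 2 → 2
6: 2 → 1
2: 0
Total: 3 + 3 + 0 + 1 + 2 + 1 + 0 = 10

10 discordant pairs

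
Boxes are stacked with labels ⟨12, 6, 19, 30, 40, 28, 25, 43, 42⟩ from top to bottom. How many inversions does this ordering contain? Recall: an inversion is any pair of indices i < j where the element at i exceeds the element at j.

For each element, count later entries that are smaller:
12 → 6 → 1
6 → none → 0
19 → none → 0
30 → 28, 25 → 2
40 → 28, 25 → 2
28 → 25 → 1
25 → none → 0
43 → 42 → 1
42 → none → 0
Sum: 1 + 0 + 0 + 2 + 2 + 1 + 0 + 1 + 0 = 7

7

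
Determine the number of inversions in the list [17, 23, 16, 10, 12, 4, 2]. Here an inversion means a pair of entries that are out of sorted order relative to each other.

Count, for each position, how many later elements it exceeds:
17: 5
23: 5
16: 4
10: 2
12: 2
4: 1
2: 0
Sum: 5 + 5 + 4 + 2 + 2 + 1 + 0 = 19

19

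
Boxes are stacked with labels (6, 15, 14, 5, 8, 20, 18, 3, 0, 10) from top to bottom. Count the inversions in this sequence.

26

Count, for each position, how many later elements it exceeds:
6: 3
15: 6
14: 5
5: 2
8: 2
20: 4
18: 3
3: 1
0: 0
10: 0
Sum: 3 + 6 + 5 + 2 + 2 + 4 + 3 + 1 + 0 + 0 = 26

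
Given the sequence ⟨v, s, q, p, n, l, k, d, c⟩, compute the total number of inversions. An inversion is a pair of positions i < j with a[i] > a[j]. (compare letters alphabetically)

36 inversions

Element-by-element contributions:
v: 8
s: 7
q: 6
p: 5
n: 4
l: 3
k: 2
d: 1
c: 0
Sum: 8 + 7 + 6 + 5 + 4 + 3 + 2 + 1 + 0 = 36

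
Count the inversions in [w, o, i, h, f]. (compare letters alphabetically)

Inversion pairs (indices are 0-based):
(0,1): w > o
(0,2): w > i
(0,3): w > h
(0,4): w > f
(1,2): o > i
(1,3): o > h
(1,4): o > f
(2,3): i > h
(2,4): i > f
(3,4): h > f
That's 10 pairs.

10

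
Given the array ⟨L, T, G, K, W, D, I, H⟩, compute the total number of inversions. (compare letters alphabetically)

For each element, count later entries that are smaller:
L: 5
T: 5
G: 1
K: 3
W: 3
D: 0
I: 1
H: 0
Sum: 5 + 5 + 1 + 3 + 3 + 0 + 1 + 0 = 18

18 inversions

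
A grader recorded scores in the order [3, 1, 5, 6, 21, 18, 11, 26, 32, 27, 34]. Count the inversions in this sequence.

Inversions: 5

For each element, count later entries that are smaller:
3: 1
1: 0
5: 0
6: 0
21: 2
18: 1
11: 0
26: 0
32: 1
27: 0
34: 0
Sum: 1 + 0 + 0 + 0 + 2 + 1 + 0 + 0 + 1 + 0 + 0 = 5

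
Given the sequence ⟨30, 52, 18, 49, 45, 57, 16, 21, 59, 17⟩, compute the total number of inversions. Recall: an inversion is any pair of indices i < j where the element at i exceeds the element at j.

24 out-of-order pairs

For each element, count later entries that are smaller:
30 → 18, 16, 21, 17 → 4
52 → 18, 49, 45, 16, 21, 17 → 6
18 → 16, 17 → 2
49 → 45, 16, 21, 17 → 4
45 → 16, 21, 17 → 3
57 → 16, 21, 17 → 3
16 → none → 0
21 → 17 → 1
59 → 17 → 1
17 → none → 0
Sum: 4 + 6 + 2 + 4 + 3 + 3 + 0 + 1 + 1 + 0 = 24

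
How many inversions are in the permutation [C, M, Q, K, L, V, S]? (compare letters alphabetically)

5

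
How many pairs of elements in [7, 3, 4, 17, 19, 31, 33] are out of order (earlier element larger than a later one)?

Sweep left to right; for each value list the smaller values that follow it:
7: 2
3: 0
4: 0
17: 0
19: 0
31: 0
33: 0
Sum: 2 + 0 + 0 + 0 + 0 + 0 + 0 = 2

2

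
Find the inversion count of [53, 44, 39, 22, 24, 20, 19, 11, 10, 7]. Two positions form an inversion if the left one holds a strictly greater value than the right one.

Count, for each position, how many later elements it exceeds:
53 → 44, 39, 22, 24, 20, 19, 11, 10, 7 → 9
44 → 39, 22, 24, 20, 19, 11, 10, 7 → 8
39 → 22, 24, 20, 19, 11, 10, 7 → 7
22 → 20, 19, 11, 10, 7 → 5
24 → 20, 19, 11, 10, 7 → 5
20 → 19, 11, 10, 7 → 4
19 → 11, 10, 7 → 3
11 → 10, 7 → 2
10 → 7 → 1
7 → none → 0
Sum: 9 + 8 + 7 + 5 + 5 + 4 + 3 + 2 + 1 + 0 = 44

44 inversions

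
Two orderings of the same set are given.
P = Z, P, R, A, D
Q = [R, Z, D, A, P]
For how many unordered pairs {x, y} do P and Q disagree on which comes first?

5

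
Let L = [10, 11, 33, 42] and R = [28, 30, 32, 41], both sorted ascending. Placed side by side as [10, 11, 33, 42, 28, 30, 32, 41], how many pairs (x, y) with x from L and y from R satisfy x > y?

7 split inversions

Count, for every r in R, how many entries of L exceed r:
r = 28: 33, 42 → 2
r = 30: 33, 42 → 2
r = 32: 33, 42 → 2
r = 41: 42 → 1
Cross-inversions: 2 + 2 + 2 + 1 = 7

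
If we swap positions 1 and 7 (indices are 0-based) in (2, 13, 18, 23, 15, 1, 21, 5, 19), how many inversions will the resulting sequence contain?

14

Positions 1 and 7 hold 13 and 5; after swapping, the array is [2, 5, 18, 23, 15, 1, 21, 13, 19].
Element-by-element contributions:
2: 1
5: 1
18: 3
23: 5
15: 2
1: 0
21: 2
13: 0
19: 0
Sum: 1 + 1 + 3 + 5 + 2 + 0 + 2 + 0 + 0 = 14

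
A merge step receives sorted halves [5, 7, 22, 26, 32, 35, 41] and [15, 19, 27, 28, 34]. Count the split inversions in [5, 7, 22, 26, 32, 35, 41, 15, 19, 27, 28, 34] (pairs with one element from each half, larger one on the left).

18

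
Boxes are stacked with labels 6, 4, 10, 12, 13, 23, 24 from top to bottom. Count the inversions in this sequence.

Listing every pair i<j with a[i]>a[j] (using 1-based positions):
(1,2): 6 > 4
That's 1 pair.

1 out-of-order pair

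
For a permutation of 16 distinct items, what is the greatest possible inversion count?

A reversed (strictly descending) arrangement makes every pair an inversion, giving C(16, 2) inversions.
C(16, 2) = 16·15/2 = 120

120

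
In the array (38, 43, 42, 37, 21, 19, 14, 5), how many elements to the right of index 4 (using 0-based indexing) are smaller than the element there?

3

The element at index 4 is 21.
Elements after it: 19, 14, 5
Those smaller than 21: 19, 14, 5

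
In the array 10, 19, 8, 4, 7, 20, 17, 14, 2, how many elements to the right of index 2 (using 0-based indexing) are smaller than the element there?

The element at index 2 is 8.
Elements after it: 4, 7, 20, 17, 14, 2
Those smaller than 8: 4, 7, 2

3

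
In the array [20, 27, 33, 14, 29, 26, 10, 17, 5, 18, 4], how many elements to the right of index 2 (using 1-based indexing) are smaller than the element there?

The element at index 2 is 27.
Elements after it: 33, 14, 29, 26, 10, 17, 5, 18, 4
Those smaller than 27: 14, 26, 10, 17, 5, 18, 4

7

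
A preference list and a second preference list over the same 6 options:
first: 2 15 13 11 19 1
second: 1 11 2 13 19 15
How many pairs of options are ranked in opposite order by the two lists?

10 pairs

Assign each item its position (1..6) in the first ordering, then rewrite the second ordering as that position sequence:
positions: 2→1, 15→2, 13→3, 11→4, 19→5, 1→6
second ordering as positions: [6, 4, 1, 3, 5, 2]
Discordant pairs = inversions in this position sequence.
6: 4, 1, 3, 5, 2 → 5
4: 1, 3, 2 → 3
1: 0
3: 2 → 1
5: 2 → 1
2: 0
Total: 5 + 3 + 0 + 1 + 1 + 0 = 10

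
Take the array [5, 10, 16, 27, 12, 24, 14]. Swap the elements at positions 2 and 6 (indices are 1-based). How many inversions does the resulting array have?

Inversions: 11

Positions 2 and 6 hold 10 and 24; after swapping, the array is [5, 24, 16, 27, 12, 10, 14].
Count, for each position, how many later elements it exceeds:
5 → none → 0
24 → 16, 12, 10, 14 → 4
16 → 12, 10, 14 → 3
27 → 12, 10, 14 → 3
12 → 10 → 1
10 → none → 0
14 → none → 0
Sum: 0 + 4 + 3 + 3 + 1 + 0 + 0 = 11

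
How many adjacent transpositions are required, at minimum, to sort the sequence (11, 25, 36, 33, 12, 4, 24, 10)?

18 swaps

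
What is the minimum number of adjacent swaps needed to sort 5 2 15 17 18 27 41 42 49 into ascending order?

Each adjacent swap fixes exactly one inversion, so the minimum swap count equals the number of inversions.
Count inversions — for each element, later elements that are smaller:
5: 2 → 1
2: none → 0
15: none → 0
17: none → 0
18: none → 0
27: none → 0
41: none → 0
42: none → 0
49: none → 0
Total inversions: 1 + 0 + 0 + 0 + 0 + 0 + 0 + 0 + 0 = 1

1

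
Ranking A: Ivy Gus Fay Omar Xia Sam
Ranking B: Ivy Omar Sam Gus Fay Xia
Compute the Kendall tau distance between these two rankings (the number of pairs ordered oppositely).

5

Assign each item its position (1..6) in the first ordering, then rewrite the second ordering as that position sequence:
positions: Ivy→1, Gus→2, Fay→3, Omar→4, Xia→5, Sam→6
second ordering as positions: [1, 4, 6, 2, 3, 5]
Discordant pairs = inversions in this position sequence.
1: 0
4: 2, 3 → 2
6: 2, 3, 5 → 3
2: 0
3: 0
5: 0
Total: 0 + 2 + 3 + 0 + 0 + 0 = 5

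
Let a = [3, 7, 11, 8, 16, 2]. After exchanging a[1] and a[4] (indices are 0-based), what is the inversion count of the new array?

11

Positions 1 and 4 hold 7 and 16; after swapping, the array is [3, 16, 11, 8, 7, 2].
Element-by-element contributions:
3: 1
16: 4
11: 3
8: 2
7: 1
2: 0
Sum: 1 + 4 + 3 + 2 + 1 + 0 = 11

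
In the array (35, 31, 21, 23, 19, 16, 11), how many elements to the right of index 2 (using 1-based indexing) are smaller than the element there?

The element at index 2 is 31.
Elements after it: 21, 23, 19, 16, 11
Those smaller than 31: 21, 23, 19, 16, 11

5 such elements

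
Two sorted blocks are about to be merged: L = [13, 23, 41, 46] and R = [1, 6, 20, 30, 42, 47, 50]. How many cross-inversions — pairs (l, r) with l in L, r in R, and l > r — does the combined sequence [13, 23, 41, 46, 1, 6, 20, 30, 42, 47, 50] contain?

For each element r of the right run, count left-run elements greater than r:
r = 1: 13, 23, 41, 46 → 4
r = 6: 13, 23, 41, 46 → 4
r = 20: 23, 41, 46 → 3
r = 30: 41, 46 → 2
r = 42: 46 → 1
r = 47: none → 0
r = 50: none → 0
Cross-inversions: 4 + 4 + 3 + 2 + 1 + 0 + 0 = 14

14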